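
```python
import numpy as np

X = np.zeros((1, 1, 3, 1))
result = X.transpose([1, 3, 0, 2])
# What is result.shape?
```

(1, 1, 1, 3)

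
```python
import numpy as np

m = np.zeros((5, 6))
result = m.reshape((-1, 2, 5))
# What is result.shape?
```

(3, 2, 5)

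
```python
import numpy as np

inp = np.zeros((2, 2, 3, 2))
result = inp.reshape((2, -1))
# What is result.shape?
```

(2, 12)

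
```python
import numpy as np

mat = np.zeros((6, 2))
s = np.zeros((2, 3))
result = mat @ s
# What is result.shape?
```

(6, 3)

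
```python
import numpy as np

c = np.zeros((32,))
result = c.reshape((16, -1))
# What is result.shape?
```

(16, 2)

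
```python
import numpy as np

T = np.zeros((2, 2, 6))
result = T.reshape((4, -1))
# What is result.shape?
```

(4, 6)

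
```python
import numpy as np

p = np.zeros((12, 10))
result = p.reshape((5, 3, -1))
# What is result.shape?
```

(5, 3, 8)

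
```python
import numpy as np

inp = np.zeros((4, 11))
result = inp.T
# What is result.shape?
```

(11, 4)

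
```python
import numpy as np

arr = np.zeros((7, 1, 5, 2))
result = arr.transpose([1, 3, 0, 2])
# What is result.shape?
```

(1, 2, 7, 5)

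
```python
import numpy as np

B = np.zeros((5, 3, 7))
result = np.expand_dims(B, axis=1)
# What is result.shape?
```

(5, 1, 3, 7)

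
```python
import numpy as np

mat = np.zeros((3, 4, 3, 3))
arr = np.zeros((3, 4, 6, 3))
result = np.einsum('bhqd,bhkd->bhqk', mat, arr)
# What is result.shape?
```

(3, 4, 3, 6)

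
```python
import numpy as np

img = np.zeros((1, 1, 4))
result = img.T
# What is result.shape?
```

(4, 1, 1)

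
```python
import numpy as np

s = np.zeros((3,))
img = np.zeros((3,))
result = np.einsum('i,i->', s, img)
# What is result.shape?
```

()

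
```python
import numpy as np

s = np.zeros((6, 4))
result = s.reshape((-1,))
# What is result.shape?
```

(24,)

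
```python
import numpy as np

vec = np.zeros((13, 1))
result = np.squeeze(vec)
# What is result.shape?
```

(13,)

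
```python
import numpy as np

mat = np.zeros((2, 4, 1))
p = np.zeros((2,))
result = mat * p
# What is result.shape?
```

(2, 4, 2)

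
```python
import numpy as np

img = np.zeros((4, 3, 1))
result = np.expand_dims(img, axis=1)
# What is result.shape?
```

(4, 1, 3, 1)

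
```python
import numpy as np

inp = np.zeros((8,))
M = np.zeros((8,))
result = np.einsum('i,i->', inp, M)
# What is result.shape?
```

()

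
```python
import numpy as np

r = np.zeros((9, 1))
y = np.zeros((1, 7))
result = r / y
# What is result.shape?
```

(9, 7)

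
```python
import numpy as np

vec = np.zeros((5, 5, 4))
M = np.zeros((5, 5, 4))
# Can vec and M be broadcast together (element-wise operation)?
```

Yes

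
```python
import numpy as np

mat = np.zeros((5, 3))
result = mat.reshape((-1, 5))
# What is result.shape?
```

(3, 5)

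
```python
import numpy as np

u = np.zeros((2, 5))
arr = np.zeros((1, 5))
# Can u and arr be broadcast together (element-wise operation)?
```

Yes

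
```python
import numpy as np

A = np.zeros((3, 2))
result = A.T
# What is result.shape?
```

(2, 3)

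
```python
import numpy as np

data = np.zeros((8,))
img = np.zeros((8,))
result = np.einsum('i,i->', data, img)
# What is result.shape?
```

()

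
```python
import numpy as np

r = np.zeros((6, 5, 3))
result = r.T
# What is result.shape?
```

(3, 5, 6)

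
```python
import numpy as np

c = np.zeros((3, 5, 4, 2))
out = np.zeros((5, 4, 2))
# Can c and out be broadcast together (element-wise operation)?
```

Yes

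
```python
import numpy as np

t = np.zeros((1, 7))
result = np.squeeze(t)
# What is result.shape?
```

(7,)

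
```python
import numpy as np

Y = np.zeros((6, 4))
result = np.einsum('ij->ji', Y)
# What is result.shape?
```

(4, 6)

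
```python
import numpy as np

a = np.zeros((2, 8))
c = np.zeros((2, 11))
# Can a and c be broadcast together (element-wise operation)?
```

No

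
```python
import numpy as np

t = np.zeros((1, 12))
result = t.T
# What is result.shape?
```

(12, 1)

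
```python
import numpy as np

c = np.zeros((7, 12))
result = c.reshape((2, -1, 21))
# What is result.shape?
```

(2, 2, 21)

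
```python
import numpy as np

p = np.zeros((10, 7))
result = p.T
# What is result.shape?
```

(7, 10)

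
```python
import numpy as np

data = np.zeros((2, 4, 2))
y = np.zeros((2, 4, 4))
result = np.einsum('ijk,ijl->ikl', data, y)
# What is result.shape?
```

(2, 2, 4)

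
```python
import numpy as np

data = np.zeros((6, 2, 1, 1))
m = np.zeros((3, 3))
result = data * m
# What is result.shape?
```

(6, 2, 3, 3)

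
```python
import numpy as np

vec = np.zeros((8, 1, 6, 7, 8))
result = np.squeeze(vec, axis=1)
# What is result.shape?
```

(8, 6, 7, 8)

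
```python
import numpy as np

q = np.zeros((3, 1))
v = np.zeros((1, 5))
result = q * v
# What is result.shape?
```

(3, 5)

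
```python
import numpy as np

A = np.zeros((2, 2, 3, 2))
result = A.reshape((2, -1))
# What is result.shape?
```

(2, 12)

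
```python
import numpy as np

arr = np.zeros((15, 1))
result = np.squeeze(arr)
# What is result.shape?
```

(15,)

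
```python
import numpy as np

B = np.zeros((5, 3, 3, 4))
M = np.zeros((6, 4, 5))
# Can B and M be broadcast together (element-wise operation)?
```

No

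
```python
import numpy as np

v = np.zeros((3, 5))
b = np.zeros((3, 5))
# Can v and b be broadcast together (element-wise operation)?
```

Yes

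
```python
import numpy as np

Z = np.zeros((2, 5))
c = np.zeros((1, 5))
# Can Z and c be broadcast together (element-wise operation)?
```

Yes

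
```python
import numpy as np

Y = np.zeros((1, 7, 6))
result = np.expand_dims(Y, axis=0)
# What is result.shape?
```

(1, 1, 7, 6)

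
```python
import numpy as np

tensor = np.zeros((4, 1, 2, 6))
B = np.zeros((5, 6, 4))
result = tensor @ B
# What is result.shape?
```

(4, 5, 2, 4)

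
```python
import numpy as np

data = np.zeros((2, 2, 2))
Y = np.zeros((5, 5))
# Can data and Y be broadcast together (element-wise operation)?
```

No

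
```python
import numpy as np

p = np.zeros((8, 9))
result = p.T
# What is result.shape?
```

(9, 8)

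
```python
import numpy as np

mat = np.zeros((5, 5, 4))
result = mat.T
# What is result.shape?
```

(4, 5, 5)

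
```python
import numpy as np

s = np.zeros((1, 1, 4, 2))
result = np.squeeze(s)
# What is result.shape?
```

(4, 2)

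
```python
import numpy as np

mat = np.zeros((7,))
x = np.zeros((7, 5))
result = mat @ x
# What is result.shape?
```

(5,)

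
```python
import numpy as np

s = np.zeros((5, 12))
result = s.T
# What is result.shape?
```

(12, 5)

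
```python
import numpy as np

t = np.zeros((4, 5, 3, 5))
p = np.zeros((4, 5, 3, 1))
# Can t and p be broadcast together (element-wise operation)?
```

Yes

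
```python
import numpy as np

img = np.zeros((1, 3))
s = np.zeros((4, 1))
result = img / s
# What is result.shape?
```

(4, 3)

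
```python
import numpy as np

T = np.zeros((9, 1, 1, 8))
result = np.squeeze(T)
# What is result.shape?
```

(9, 8)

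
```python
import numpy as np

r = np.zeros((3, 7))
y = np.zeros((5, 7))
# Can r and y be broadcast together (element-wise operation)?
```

No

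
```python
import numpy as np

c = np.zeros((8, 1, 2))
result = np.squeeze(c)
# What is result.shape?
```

(8, 2)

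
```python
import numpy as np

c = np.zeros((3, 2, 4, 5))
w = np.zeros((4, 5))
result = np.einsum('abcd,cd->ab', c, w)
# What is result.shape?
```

(3, 2)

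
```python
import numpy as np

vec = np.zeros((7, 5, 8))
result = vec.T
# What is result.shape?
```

(8, 5, 7)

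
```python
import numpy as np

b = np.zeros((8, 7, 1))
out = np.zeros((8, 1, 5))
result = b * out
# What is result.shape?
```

(8, 7, 5)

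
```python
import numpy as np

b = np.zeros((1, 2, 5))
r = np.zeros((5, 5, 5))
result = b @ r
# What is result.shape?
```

(5, 2, 5)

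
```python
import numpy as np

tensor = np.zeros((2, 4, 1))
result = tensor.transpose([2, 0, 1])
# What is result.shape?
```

(1, 2, 4)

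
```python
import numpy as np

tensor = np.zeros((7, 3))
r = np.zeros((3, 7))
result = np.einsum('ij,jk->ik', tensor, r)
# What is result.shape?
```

(7, 7)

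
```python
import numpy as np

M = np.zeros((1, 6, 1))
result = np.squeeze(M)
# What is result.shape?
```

(6,)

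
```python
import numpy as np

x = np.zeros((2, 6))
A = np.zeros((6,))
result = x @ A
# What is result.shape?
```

(2,)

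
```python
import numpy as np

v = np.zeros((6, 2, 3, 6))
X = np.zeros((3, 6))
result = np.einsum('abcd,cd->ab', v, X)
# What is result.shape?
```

(6, 2)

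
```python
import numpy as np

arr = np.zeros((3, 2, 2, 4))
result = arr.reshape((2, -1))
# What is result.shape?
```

(2, 24)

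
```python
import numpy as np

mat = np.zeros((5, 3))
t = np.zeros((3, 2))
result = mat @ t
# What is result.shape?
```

(5, 2)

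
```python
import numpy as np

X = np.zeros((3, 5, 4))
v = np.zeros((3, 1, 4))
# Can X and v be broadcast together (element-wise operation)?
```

Yes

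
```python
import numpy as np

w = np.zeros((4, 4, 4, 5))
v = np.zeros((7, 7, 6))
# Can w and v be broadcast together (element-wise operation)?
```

No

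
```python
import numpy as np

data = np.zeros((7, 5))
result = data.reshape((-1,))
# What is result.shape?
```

(35,)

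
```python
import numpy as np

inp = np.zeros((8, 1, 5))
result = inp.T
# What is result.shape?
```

(5, 1, 8)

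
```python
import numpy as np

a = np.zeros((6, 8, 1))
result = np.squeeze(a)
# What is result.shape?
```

(6, 8)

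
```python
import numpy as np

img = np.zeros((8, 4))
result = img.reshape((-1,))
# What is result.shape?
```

(32,)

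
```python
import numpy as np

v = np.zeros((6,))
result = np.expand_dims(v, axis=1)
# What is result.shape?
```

(6, 1)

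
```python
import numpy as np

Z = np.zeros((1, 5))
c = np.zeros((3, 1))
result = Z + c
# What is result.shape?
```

(3, 5)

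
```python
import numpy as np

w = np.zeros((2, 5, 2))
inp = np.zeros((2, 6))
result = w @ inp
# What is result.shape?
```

(2, 5, 6)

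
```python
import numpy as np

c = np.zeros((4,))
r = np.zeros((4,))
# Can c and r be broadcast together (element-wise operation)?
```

Yes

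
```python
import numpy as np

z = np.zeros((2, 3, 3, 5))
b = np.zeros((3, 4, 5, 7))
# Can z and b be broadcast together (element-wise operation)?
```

No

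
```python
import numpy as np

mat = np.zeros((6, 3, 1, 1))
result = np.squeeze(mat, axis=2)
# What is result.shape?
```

(6, 3, 1)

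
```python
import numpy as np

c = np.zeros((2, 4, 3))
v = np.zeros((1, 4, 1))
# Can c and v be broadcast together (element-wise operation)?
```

Yes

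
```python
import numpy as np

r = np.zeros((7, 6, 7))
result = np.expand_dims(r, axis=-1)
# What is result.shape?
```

(7, 6, 7, 1)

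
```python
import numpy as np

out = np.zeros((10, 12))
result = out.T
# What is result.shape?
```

(12, 10)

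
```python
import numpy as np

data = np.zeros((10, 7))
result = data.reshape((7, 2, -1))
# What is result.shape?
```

(7, 2, 5)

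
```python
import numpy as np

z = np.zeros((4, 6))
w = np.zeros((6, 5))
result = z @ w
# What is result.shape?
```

(4, 5)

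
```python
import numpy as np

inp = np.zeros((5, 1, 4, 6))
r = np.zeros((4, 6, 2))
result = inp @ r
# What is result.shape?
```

(5, 4, 4, 2)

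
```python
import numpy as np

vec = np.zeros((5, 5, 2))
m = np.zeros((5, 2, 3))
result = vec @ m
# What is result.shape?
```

(5, 5, 3)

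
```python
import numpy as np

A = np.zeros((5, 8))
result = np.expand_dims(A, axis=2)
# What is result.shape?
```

(5, 8, 1)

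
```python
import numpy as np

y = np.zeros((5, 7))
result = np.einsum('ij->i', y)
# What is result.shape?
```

(5,)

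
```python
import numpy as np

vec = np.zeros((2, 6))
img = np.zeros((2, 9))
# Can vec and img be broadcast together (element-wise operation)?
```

No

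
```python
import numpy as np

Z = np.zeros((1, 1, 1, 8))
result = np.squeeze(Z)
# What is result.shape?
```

(8,)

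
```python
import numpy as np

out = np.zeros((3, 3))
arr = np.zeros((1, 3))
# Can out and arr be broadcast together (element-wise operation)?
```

Yes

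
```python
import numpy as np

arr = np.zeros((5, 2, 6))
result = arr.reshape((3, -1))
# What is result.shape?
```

(3, 20)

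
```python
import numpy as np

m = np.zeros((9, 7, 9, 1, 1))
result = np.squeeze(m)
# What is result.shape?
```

(9, 7, 9)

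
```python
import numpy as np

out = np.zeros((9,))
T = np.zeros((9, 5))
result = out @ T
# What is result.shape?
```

(5,)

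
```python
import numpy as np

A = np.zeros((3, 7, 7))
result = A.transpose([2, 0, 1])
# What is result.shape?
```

(7, 3, 7)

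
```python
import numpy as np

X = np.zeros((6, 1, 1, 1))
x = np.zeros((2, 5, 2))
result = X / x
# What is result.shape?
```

(6, 2, 5, 2)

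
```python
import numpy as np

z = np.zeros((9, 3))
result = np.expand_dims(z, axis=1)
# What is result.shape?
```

(9, 1, 3)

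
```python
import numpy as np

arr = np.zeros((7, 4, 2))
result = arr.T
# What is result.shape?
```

(2, 4, 7)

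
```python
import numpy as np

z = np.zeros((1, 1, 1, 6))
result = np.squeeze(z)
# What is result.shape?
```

(6,)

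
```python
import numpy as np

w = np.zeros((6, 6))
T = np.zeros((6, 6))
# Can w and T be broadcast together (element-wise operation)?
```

Yes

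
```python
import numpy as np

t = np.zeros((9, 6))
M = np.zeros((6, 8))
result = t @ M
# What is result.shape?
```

(9, 8)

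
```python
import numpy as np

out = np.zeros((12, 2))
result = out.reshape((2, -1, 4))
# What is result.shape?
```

(2, 3, 4)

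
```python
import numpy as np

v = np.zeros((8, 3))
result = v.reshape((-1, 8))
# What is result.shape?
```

(3, 8)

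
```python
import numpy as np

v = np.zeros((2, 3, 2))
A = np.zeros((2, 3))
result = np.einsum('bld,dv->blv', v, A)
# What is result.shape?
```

(2, 3, 3)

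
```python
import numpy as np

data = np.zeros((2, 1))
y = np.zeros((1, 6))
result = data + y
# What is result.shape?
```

(2, 6)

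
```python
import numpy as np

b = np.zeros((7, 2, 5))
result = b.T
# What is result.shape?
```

(5, 2, 7)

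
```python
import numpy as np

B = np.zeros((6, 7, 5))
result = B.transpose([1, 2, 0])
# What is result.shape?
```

(7, 5, 6)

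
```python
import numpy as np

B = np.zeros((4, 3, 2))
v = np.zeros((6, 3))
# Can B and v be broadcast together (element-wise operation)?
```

No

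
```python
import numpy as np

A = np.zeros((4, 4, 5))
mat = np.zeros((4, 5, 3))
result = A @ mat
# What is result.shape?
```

(4, 4, 3)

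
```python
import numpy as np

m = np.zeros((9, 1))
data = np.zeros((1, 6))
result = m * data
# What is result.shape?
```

(9, 6)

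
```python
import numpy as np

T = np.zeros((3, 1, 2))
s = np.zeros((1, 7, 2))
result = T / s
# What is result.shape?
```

(3, 7, 2)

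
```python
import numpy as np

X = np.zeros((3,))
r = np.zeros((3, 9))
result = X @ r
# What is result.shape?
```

(9,)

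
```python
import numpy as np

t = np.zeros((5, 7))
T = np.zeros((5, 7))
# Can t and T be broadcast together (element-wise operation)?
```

Yes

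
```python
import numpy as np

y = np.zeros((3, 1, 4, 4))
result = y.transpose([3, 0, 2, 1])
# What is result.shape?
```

(4, 3, 4, 1)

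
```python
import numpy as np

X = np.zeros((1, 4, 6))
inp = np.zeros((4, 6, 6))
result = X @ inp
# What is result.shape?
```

(4, 4, 6)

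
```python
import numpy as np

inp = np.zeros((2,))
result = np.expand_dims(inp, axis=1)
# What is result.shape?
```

(2, 1)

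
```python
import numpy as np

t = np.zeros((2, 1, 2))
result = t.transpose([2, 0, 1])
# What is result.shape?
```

(2, 2, 1)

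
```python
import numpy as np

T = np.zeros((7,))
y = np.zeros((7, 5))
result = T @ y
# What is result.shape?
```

(5,)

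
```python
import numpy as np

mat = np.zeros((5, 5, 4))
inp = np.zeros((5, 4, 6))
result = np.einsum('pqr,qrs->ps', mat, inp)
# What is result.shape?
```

(5, 6)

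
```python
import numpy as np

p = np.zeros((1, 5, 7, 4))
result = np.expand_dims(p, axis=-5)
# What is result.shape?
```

(1, 1, 5, 7, 4)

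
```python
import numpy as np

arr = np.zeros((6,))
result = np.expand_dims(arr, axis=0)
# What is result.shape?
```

(1, 6)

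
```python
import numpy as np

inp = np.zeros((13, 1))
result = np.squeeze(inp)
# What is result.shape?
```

(13,)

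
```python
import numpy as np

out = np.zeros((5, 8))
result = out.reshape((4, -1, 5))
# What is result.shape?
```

(4, 2, 5)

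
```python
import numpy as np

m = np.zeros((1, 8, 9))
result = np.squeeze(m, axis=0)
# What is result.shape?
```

(8, 9)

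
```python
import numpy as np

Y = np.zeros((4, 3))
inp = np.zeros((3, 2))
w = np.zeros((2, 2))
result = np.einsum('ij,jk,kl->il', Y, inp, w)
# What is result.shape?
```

(4, 2)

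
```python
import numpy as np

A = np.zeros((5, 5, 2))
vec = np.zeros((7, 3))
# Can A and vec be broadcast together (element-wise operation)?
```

No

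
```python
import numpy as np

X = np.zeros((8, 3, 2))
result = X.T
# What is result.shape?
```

(2, 3, 8)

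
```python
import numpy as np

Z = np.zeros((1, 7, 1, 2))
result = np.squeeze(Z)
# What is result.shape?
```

(7, 2)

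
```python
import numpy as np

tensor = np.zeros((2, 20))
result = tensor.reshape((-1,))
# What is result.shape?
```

(40,)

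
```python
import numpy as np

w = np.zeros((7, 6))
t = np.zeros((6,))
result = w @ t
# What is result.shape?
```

(7,)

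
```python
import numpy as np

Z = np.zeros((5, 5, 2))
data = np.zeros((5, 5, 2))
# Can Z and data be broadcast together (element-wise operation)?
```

Yes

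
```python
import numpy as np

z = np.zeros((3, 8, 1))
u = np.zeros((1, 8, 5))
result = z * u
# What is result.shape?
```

(3, 8, 5)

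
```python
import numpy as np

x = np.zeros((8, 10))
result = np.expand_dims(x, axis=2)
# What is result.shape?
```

(8, 10, 1)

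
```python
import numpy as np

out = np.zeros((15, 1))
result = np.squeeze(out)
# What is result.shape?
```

(15,)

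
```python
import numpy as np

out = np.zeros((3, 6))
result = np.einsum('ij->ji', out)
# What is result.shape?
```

(6, 3)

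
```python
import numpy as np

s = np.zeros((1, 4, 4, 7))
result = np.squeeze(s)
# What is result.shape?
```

(4, 4, 7)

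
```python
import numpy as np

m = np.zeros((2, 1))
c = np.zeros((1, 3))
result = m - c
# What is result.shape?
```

(2, 3)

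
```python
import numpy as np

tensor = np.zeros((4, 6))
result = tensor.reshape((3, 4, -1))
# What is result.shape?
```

(3, 4, 2)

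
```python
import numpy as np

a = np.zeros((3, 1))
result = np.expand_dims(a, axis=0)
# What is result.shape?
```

(1, 3, 1)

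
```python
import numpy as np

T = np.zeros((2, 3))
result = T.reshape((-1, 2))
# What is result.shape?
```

(3, 2)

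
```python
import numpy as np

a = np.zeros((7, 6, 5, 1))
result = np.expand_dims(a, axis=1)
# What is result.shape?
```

(7, 1, 6, 5, 1)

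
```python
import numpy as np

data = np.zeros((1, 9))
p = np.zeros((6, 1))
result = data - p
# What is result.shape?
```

(6, 9)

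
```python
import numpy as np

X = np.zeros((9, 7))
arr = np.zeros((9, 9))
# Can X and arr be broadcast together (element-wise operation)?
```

No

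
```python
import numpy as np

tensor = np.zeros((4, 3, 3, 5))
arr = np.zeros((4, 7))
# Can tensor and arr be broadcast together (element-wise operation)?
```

No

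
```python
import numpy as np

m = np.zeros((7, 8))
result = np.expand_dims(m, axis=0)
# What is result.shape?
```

(1, 7, 8)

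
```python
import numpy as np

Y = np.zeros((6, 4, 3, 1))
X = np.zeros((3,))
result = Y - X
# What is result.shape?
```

(6, 4, 3, 3)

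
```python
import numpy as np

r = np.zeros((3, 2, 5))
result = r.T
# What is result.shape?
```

(5, 2, 3)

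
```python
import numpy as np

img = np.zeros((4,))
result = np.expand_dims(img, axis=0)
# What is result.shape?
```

(1, 4)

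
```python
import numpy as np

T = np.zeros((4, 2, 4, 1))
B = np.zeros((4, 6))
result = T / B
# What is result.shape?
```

(4, 2, 4, 6)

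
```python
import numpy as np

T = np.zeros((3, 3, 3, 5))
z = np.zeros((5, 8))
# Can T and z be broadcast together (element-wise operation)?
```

No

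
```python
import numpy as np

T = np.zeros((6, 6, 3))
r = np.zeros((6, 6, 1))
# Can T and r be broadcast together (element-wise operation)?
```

Yes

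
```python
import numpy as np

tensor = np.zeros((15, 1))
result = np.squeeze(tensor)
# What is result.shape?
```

(15,)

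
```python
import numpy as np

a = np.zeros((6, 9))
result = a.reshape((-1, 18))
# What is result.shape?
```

(3, 18)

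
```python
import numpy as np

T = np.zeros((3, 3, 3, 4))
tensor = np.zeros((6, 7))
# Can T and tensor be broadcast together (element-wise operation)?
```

No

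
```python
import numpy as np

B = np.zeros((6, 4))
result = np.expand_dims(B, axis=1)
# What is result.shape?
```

(6, 1, 4)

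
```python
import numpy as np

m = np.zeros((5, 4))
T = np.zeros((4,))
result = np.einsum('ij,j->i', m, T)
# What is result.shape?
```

(5,)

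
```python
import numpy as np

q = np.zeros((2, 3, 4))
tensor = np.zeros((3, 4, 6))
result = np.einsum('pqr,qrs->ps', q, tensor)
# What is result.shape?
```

(2, 6)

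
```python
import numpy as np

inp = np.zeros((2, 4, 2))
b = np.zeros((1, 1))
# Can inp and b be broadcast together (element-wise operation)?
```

Yes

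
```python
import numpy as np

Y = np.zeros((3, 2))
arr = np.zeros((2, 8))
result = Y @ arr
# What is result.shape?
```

(3, 8)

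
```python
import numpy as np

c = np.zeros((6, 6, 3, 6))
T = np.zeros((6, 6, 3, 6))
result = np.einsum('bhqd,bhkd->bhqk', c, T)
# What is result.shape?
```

(6, 6, 3, 3)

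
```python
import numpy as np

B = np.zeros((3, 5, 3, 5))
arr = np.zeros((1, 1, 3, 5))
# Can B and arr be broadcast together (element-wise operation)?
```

Yes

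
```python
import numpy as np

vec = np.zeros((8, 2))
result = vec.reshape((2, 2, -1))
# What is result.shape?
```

(2, 2, 4)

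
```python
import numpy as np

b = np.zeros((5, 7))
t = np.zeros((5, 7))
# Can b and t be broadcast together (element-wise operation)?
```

Yes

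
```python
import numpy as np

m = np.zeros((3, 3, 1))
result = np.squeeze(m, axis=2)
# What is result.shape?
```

(3, 3)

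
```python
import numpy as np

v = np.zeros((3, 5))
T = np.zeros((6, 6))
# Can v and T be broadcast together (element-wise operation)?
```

No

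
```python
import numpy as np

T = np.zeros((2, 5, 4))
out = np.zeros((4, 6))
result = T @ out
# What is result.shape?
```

(2, 5, 6)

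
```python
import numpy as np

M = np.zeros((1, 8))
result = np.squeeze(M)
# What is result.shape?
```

(8,)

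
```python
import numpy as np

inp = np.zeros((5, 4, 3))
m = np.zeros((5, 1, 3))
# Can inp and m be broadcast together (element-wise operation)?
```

Yes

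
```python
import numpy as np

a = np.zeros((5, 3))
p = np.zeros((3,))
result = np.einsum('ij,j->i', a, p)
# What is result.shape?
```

(5,)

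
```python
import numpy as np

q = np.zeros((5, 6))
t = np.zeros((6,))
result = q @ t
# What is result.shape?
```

(5,)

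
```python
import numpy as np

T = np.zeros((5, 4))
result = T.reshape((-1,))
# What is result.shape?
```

(20,)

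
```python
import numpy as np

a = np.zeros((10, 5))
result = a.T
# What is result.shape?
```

(5, 10)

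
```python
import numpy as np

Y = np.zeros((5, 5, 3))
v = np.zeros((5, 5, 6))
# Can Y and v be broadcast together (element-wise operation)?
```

No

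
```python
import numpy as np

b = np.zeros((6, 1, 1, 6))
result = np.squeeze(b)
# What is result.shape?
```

(6, 6)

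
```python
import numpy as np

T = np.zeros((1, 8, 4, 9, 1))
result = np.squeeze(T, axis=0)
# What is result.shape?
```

(8, 4, 9, 1)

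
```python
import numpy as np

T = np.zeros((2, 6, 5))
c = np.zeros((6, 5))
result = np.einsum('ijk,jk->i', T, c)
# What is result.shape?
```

(2,)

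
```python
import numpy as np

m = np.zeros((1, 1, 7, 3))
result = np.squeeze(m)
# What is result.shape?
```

(7, 3)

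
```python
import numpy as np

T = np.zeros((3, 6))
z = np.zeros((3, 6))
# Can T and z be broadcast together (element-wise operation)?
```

Yes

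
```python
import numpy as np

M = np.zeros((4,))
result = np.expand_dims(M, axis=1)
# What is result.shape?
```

(4, 1)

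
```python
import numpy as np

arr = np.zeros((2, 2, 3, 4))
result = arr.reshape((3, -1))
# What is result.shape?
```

(3, 16)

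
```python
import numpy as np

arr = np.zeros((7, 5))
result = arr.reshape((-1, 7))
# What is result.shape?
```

(5, 7)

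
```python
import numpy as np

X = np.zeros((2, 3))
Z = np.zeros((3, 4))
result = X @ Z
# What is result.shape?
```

(2, 4)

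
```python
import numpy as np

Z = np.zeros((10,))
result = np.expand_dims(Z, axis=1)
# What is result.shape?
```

(10, 1)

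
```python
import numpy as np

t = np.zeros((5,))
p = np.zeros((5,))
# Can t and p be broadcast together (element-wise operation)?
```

Yes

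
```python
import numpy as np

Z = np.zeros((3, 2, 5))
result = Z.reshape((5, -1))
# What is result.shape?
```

(5, 6)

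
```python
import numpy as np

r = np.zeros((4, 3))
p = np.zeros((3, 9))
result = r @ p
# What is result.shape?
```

(4, 9)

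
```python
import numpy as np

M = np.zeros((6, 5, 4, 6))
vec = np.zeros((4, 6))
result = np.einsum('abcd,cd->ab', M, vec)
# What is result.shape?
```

(6, 5)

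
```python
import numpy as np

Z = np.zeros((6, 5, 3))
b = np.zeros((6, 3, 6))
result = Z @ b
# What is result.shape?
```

(6, 5, 6)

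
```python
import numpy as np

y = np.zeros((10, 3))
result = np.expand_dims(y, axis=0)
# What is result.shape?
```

(1, 10, 3)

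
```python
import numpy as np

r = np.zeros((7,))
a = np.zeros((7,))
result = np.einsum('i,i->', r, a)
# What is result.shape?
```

()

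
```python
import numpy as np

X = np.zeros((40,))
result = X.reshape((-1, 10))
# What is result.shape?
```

(4, 10)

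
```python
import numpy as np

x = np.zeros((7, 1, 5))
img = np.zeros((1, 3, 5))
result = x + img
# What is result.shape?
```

(7, 3, 5)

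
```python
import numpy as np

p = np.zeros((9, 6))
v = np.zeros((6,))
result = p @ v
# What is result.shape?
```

(9,)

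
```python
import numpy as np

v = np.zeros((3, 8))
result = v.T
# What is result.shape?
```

(8, 3)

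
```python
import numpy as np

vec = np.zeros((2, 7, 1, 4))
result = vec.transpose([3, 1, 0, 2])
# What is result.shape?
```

(4, 7, 2, 1)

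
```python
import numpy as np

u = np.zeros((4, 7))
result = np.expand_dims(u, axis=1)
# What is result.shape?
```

(4, 1, 7)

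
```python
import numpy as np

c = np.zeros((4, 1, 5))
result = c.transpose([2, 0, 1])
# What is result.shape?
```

(5, 4, 1)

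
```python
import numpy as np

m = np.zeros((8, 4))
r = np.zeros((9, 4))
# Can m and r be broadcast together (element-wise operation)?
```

No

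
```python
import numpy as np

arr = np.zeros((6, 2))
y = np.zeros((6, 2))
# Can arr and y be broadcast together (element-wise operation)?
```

Yes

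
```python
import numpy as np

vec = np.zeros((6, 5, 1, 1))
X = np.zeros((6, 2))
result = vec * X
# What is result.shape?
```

(6, 5, 6, 2)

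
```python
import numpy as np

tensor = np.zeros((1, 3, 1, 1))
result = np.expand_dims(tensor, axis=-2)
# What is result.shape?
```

(1, 3, 1, 1, 1)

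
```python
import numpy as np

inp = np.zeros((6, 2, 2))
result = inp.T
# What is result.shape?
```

(2, 2, 6)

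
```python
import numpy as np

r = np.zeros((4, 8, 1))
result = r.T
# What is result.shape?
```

(1, 8, 4)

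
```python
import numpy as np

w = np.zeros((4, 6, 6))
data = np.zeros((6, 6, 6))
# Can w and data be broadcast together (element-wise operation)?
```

No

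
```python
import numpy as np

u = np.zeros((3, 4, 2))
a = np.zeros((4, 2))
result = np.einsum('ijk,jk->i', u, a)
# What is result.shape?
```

(3,)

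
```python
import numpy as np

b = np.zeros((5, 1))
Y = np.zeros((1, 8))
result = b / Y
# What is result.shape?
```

(5, 8)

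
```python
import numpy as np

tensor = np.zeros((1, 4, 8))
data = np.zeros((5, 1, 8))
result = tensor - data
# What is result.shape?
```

(5, 4, 8)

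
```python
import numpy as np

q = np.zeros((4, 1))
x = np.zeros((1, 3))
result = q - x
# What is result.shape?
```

(4, 3)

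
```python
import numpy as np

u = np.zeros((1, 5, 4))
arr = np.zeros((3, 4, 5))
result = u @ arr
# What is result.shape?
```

(3, 5, 5)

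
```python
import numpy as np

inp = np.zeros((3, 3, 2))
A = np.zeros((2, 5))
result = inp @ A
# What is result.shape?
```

(3, 3, 5)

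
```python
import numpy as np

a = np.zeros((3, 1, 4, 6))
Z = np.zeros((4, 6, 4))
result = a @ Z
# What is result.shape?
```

(3, 4, 4, 4)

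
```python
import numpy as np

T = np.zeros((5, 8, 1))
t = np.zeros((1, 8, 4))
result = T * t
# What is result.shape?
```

(5, 8, 4)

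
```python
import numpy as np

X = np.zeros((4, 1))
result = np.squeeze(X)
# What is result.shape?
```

(4,)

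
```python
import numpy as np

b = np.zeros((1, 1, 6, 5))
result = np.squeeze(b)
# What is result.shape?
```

(6, 5)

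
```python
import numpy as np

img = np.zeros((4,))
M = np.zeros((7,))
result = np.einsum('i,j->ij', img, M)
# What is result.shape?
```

(4, 7)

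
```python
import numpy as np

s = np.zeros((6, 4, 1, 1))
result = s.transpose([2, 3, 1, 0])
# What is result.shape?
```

(1, 1, 4, 6)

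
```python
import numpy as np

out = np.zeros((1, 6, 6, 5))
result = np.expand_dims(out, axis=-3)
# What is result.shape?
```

(1, 6, 1, 6, 5)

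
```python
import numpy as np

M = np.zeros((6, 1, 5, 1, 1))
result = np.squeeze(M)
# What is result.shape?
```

(6, 5)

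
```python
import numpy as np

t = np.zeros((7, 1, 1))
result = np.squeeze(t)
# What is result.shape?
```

(7,)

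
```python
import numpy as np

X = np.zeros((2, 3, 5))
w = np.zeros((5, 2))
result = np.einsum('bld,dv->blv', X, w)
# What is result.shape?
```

(2, 3, 2)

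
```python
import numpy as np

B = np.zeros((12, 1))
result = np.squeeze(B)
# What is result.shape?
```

(12,)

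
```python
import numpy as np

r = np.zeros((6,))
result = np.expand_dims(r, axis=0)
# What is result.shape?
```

(1, 6)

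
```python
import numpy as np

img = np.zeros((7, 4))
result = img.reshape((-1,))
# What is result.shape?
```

(28,)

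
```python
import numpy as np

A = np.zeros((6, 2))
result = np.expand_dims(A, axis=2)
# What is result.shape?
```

(6, 2, 1)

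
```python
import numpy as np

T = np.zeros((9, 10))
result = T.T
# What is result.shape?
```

(10, 9)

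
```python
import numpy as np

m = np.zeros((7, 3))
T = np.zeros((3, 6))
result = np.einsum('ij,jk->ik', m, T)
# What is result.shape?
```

(7, 6)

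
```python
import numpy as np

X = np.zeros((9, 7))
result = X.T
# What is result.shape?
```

(7, 9)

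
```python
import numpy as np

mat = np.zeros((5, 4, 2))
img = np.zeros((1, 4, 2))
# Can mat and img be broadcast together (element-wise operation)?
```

Yes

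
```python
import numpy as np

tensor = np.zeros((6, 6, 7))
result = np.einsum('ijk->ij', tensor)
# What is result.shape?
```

(6, 6)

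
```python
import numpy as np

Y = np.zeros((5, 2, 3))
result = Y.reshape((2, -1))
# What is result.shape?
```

(2, 15)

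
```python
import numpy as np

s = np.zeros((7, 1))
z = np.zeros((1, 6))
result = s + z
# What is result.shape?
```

(7, 6)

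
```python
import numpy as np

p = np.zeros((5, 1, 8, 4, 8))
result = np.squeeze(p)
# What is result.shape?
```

(5, 8, 4, 8)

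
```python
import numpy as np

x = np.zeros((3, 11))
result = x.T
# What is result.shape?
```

(11, 3)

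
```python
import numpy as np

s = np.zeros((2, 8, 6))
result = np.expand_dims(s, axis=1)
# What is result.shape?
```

(2, 1, 8, 6)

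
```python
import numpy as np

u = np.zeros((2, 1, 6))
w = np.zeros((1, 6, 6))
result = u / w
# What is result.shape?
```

(2, 6, 6)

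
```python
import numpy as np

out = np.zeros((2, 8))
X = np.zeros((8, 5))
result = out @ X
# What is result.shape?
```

(2, 5)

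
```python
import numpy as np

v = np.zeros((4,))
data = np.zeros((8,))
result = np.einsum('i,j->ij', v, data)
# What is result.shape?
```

(4, 8)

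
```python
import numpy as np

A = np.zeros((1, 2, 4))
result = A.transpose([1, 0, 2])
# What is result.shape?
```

(2, 1, 4)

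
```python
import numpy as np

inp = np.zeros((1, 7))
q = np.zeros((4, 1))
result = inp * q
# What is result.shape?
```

(4, 7)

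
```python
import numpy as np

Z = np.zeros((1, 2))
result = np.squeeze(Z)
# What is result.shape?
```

(2,)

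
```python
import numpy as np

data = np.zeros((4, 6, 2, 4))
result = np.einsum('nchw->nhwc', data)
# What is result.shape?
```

(4, 2, 4, 6)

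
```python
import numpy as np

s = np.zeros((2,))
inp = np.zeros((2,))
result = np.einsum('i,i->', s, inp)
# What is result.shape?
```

()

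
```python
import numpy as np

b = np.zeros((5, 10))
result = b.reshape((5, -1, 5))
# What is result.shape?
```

(5, 2, 5)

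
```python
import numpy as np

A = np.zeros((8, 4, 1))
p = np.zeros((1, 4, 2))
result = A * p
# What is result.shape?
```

(8, 4, 2)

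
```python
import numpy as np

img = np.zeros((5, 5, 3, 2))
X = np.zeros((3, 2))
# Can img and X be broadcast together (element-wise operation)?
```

Yes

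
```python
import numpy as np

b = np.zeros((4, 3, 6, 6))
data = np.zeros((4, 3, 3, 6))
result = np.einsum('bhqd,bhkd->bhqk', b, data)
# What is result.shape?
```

(4, 3, 6, 3)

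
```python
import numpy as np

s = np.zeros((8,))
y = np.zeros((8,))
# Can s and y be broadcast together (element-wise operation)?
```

Yes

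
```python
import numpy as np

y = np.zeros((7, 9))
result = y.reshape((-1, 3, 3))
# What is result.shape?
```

(7, 3, 3)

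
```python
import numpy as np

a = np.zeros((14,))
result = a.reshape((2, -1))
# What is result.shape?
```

(2, 7)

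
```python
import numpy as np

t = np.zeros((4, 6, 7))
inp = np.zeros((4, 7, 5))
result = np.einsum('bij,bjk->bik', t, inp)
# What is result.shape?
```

(4, 6, 5)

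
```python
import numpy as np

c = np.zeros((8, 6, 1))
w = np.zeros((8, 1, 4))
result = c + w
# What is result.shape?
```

(8, 6, 4)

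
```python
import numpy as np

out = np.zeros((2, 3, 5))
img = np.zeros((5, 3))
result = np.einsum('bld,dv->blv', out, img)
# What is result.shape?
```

(2, 3, 3)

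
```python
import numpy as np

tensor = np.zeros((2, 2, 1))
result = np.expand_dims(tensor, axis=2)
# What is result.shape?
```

(2, 2, 1, 1)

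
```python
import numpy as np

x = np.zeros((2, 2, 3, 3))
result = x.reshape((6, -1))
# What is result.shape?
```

(6, 6)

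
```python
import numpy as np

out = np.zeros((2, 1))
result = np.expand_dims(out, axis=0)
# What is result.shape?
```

(1, 2, 1)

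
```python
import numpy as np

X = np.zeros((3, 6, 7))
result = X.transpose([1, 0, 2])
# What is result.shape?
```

(6, 3, 7)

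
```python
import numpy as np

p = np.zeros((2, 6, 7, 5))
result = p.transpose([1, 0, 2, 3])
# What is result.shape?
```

(6, 2, 7, 5)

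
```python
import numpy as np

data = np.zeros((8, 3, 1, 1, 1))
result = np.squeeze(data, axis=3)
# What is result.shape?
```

(8, 3, 1, 1)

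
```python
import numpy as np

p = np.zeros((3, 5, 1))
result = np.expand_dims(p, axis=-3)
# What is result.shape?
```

(3, 1, 5, 1)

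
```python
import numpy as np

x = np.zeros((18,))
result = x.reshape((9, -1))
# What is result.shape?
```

(9, 2)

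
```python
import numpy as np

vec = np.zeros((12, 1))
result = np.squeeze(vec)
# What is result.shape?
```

(12,)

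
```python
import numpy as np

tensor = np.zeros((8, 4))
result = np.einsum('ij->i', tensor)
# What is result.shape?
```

(8,)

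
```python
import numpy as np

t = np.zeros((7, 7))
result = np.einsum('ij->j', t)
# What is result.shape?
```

(7,)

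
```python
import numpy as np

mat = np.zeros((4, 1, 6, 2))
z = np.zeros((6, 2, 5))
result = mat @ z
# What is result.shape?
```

(4, 6, 6, 5)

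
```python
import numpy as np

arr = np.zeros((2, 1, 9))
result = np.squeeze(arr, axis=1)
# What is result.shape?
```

(2, 9)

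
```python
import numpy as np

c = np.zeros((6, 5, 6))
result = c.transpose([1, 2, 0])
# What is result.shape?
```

(5, 6, 6)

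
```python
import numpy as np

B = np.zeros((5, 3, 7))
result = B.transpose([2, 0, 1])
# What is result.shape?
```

(7, 5, 3)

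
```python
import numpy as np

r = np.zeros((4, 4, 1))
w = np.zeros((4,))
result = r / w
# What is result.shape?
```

(4, 4, 4)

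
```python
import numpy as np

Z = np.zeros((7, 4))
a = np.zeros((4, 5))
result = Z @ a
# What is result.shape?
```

(7, 5)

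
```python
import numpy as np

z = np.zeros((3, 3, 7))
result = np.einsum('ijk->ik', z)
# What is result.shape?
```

(3, 7)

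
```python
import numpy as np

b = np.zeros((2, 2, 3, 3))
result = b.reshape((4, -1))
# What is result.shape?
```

(4, 9)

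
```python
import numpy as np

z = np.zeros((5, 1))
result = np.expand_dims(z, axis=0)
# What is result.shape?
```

(1, 5, 1)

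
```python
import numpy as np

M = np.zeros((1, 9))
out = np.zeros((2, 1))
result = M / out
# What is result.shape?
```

(2, 9)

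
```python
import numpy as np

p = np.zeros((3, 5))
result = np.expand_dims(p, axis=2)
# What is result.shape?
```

(3, 5, 1)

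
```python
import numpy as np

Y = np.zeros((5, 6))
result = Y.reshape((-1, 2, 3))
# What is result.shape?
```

(5, 2, 3)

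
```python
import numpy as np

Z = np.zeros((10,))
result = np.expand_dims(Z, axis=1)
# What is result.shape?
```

(10, 1)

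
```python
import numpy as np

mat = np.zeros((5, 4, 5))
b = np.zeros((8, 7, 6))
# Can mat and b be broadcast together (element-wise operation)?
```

No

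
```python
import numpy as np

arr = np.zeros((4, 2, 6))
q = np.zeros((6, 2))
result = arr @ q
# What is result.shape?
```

(4, 2, 2)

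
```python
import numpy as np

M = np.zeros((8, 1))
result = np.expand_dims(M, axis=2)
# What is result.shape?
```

(8, 1, 1)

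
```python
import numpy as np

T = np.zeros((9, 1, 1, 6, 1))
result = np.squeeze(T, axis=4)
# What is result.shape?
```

(9, 1, 1, 6)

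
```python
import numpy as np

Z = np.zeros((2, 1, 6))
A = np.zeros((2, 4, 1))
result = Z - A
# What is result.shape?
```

(2, 4, 6)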